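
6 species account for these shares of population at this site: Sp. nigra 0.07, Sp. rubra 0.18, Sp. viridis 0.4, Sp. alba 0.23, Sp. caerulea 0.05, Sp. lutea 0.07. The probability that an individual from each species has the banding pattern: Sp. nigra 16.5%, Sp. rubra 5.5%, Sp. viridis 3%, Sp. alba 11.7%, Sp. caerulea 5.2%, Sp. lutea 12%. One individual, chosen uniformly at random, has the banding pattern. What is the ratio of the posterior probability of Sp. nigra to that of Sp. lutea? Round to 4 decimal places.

1.3750

By Bayes' rule, posterior ∝ prior × likelihood:
  Sp. nigra: 0.07 × 0.165 = 0.01155
  Sp. rubra: 0.18 × 0.055 = 0.0099
  Sp. viridis: 0.4 × 0.03 = 0.012
  Sp. alba: 0.23 × 0.117 = 0.02691
  Sp. caerulea: 0.05 × 0.052 = 0.0026
  Sp. lutea: 0.07 × 0.12 = 0.0084
Sum = 0.07136.
The ratio is 0.01155 / 0.0084 (the normalizer cancels) = 1.3750.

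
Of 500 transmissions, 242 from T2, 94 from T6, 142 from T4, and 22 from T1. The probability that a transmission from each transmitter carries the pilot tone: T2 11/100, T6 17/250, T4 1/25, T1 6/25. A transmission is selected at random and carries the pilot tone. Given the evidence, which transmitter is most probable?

Unnormalized posteriors (prior × likelihood):
  T2: 0.484 × 0.11 = 0.05324
  T6: 0.188 × 0.068 = 0.012784
  T4: 0.284 × 0.04 = 0.01136
  T1: 0.044 × 0.24 = 0.01056
Total = 0.087944.
Largest term belongs to T2, so T2 is most probable.

T2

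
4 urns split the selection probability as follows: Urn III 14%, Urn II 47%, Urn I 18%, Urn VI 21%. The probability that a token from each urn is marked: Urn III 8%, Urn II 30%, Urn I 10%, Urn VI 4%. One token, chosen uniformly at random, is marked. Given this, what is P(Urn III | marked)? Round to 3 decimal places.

0.063

By Bayes' rule, posterior ∝ prior × likelihood:
  Urn III: 0.14 × 0.08 = 0.0112
  Urn II: 0.47 × 0.3 = 0.141
  Urn I: 0.18 × 0.1 = 0.018
  Urn VI: 0.21 × 0.04 = 0.0084
Sum = 0.1786.
P(Urn III | evidence) = 0.0112 / 0.1786 ≈ 0.063.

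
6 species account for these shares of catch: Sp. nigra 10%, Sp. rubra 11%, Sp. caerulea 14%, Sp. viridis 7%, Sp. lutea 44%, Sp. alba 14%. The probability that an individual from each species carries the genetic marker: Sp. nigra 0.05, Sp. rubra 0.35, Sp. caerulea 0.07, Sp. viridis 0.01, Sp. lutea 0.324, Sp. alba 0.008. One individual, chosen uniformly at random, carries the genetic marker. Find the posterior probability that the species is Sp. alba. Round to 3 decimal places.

0.006

Compute prior × likelihood for every hypothesis:
  Sp. nigra: 0.1 × 0.05 = 0.005
  Sp. rubra: 0.11 × 0.35 = 0.0385
  Sp. caerulea: 0.14 × 0.07 = 0.0098
  Sp. viridis: 0.07 × 0.01 = 0.0007
  Sp. lutea: 0.44 × 0.324 = 0.14256
  Sp. alba: 0.14 × 0.008 = 0.00112
Normalizing constant = 0.19768.
P(Sp. alba | evidence) = 0.00112 / 0.19768 ≈ 0.006.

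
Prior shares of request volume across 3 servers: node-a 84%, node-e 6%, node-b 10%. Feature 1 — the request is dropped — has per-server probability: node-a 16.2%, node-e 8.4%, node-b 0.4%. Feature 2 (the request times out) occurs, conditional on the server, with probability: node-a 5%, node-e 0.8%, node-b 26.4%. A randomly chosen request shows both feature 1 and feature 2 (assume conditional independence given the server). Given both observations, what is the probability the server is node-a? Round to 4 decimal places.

0.9790

Unnormalized posteriors (prior × likelihood):
  node-a: 0.84 × 0.162 × 0.05 = 0.006804
  node-e: 0.06 × 0.084 × 0.008 = 0.00004032
  node-b: 0.1 × 0.004 × 0.264 = 0.0001056
Sum = 0.00694992.
P(node-a | evidence) = 0.006804 / 0.00694992 ≈ 0.9790.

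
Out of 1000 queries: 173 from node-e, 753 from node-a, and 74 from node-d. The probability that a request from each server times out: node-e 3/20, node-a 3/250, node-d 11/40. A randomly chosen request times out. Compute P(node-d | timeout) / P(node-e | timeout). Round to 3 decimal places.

0.784

Prior × likelihood for each hypothesis:
  node-e: 0.173 × 0.15 = 0.02595
  node-a: 0.753 × 0.012 = 0.009036
  node-d: 0.074 × 0.275 = 0.02035
Normalizing constant = 0.055336.
The ratio is 0.02035 / 0.02595 (the normalizer cancels) = 0.784.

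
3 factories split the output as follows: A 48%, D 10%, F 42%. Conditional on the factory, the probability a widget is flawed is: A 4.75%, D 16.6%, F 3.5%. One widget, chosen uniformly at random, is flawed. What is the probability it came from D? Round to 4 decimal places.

0.3068

Compute prior × likelihood for every hypothesis:
  A: 0.48 × 0.0475 = 0.0228
  D: 0.1 × 0.166 = 0.0166
  F: 0.42 × 0.035 = 0.0147
Normalizing constant = 0.0541.
P(D | evidence) = 0.0166 / 0.0541 ≈ 0.3068.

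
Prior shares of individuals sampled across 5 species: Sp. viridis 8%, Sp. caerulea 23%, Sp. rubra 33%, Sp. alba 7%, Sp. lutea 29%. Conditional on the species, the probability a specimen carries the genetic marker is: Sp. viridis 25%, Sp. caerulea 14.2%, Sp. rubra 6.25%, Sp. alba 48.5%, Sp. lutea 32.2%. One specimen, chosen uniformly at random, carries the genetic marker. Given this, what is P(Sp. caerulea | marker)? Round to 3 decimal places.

0.163

Prior × likelihood for each hypothesis:
  Sp. viridis: 0.08 × 0.25 = 0.02
  Sp. caerulea: 0.23 × 0.142 = 0.03266
  Sp. rubra: 0.33 × 0.0625 = 0.020625
  Sp. alba: 0.07 × 0.485 = 0.03395
  Sp. lutea: 0.29 × 0.322 = 0.09338
Normalizing constant = 0.200615.
P(Sp. caerulea | evidence) = 0.03266 / 0.200615 ≈ 0.163.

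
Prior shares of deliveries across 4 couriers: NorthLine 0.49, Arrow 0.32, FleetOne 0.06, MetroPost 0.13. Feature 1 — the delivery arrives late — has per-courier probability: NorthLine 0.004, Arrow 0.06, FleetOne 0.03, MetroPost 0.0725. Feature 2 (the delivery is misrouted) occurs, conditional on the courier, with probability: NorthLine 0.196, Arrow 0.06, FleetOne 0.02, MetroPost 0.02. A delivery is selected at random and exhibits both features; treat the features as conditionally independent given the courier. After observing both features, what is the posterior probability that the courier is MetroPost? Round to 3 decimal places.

0.107

By Bayes' rule, posterior ∝ prior × likelihood:
  NorthLine: 0.49 × 0.004 × 0.196 = 0.00038416
  Arrow: 0.32 × 0.06 × 0.06 = 0.001152
  FleetOne: 0.06 × 0.03 × 0.02 = 0.000036
  MetroPost: 0.13 × 0.0725 × 0.02 = 0.0001885
Total = 0.00176066.
P(MetroPost | evidence) = 0.0001885 / 0.00176066 ≈ 0.107.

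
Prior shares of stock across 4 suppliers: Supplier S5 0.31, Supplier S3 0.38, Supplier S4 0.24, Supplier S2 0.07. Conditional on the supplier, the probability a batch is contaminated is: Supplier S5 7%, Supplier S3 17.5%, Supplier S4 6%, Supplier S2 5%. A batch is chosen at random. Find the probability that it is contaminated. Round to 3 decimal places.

0.106

Unnormalized posteriors (prior × likelihood):
  Supplier S5: 0.31 × 0.07 = 0.0217
  Supplier S3: 0.38 × 0.175 = 0.0665
  Supplier S4: 0.24 × 0.06 = 0.0144
  Supplier S2: 0.07 × 0.05 = 0.0035
P(contaminated) = 0.0217 + 0.0665 + 0.0144 + 0.0035 = 0.1061 → 0.106.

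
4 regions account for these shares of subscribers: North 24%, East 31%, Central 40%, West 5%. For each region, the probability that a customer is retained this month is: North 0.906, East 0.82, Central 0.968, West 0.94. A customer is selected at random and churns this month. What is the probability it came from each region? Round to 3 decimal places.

North 0.240, East 0.593, Central 0.136, West 0.032

Taking complements, P(churn | each) = North 0.094, East 0.18, Central 0.032, West 0.06.
Prior × likelihood for each hypothesis:
  North: 0.24 × 0.094 = 0.02256
  East: 0.31 × 0.18 = 0.0558
  Central: 0.4 × 0.032 = 0.0128
  West: 0.05 × 0.06 = 0.003
Total = 0.09416.
P(North | churn) = 0.02256/0.09416 ≈ 0.240
P(East | churn) = 0.0558/0.09416 ≈ 0.593
P(Central | churn) = 0.0128/0.09416 ≈ 0.136
P(West | churn) = 0.003/0.09416 ≈ 0.032
(Check: 0.240+0.593+0.136+0.032 = 1.001.)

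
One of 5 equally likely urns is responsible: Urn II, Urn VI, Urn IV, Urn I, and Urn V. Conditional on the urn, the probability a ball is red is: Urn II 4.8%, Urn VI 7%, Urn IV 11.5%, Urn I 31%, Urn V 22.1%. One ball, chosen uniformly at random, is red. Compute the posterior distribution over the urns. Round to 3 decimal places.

Since the prior is uniform, the posterior is proportional to the likelihood:
  Urn II: 0.048
  Urn VI: 0.07
  Urn IV: 0.115
  Urn I: 0.31
  Urn V: 0.221
Normalizing constant = 0.764.
P(Urn II | red) = 0.048/0.764 ≈ 0.063
P(Urn VI | red) = 0.07/0.764 ≈ 0.092
P(Urn IV | red) = 0.115/0.764 ≈ 0.151
P(Urn I | red) = 0.31/0.764 ≈ 0.406
P(Urn V | red) = 0.221/0.764 ≈ 0.289
(Check: 0.063+0.092+0.151+0.406+0.289 = 1.001.)

Urn II 0.063, Urn VI 0.092, Urn IV 0.151, Urn I 0.406, Urn V 0.289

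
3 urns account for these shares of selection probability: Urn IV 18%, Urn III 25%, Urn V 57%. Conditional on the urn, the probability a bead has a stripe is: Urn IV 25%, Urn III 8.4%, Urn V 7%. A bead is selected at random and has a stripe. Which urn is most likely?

Compute prior × likelihood for every hypothesis:
  Urn IV: 0.18 × 0.25 = 0.045
  Urn III: 0.25 × 0.084 = 0.021
  Urn V: 0.57 × 0.07 = 0.0399
Normalizing constant = 0.1059.
Largest term belongs to Urn IV, so Urn IV is most probable.

Urn IV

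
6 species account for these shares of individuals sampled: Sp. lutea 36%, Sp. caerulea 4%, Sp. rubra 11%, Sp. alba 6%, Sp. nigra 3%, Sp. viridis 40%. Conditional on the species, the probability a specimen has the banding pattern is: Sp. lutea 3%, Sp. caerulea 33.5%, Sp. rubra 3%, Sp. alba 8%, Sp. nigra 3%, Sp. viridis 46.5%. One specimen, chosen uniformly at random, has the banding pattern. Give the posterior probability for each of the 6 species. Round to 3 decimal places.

Sp. lutea 0.049, Sp. caerulea 0.061, Sp. rubra 0.015, Sp. alba 0.022, Sp. nigra 0.004, Sp. viridis 0.849

Unnormalized posteriors (prior × likelihood):
  Sp. lutea: 0.36 × 0.03 = 0.0108
  Sp. caerulea: 0.04 × 0.335 = 0.0134
  Sp. rubra: 0.11 × 0.03 = 0.0033
  Sp. alba: 0.06 × 0.08 = 0.0048
  Sp. nigra: 0.03 × 0.03 = 0.0009
  Sp. viridis: 0.4 × 0.465 = 0.186
Total = 0.2192.
P(Sp. lutea | banded) = 0.0108/0.2192 ≈ 0.049
P(Sp. caerulea | banded) = 0.0134/0.2192 ≈ 0.061
P(Sp. rubra | banded) = 0.0033/0.2192 ≈ 0.015
P(Sp. alba | banded) = 0.0048/0.2192 ≈ 0.022
P(Sp. nigra | banded) = 0.0009/0.2192 ≈ 0.004
P(Sp. viridis | banded) = 0.186/0.2192 ≈ 0.849
(Check: 0.049+0.061+0.015+0.022+0.004+0.849 = 1.000.)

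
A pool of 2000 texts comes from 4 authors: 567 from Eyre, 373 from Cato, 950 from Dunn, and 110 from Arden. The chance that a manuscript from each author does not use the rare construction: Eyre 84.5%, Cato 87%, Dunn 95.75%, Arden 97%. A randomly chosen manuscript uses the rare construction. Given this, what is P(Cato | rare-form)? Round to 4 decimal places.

0.2693

Taking complements, P(rare-form | each) = Eyre 0.155, Cato 0.13, Dunn 0.0425, Arden 0.03.
By Bayes' rule, posterior ∝ prior × likelihood:
  Eyre: 0.2835 × 0.155 = 0.0439425
  Cato: 0.1865 × 0.13 = 0.024245
  Dunn: 0.475 × 0.0425 = 0.0201875
  Arden: 0.055 × 0.03 = 0.00165
Normalizing constant = 0.090025.
P(Cato | evidence) = 0.024245 / 0.090025 ≈ 0.2693.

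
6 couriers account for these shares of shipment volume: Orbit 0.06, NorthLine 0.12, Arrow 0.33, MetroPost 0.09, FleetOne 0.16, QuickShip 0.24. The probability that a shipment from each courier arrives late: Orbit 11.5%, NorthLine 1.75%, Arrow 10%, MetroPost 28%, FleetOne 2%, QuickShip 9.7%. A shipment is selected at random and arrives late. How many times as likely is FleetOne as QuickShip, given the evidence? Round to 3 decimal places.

Prior × likelihood for each hypothesis:
  Orbit: 0.06 × 0.115 = 0.0069
  NorthLine: 0.12 × 0.0175 = 0.0021
  Arrow: 0.33 × 0.1 = 0.033
  MetroPost: 0.09 × 0.28 = 0.0252
  FleetOne: 0.16 × 0.02 = 0.0032
  QuickShip: 0.24 × 0.097 = 0.02328
Total = 0.09368.
The ratio is 0.0032 / 0.02328 (the normalizer cancels) = 0.137.

0.137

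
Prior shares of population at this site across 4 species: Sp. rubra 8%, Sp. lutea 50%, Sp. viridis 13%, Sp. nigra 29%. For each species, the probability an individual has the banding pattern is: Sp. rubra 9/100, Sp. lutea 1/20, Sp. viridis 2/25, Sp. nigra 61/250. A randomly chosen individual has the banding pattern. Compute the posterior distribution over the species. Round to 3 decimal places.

Prior × likelihood for each hypothesis:
  Sp. rubra: 0.08 × 0.09 = 0.0072
  Sp. lutea: 0.5 × 0.05 = 0.025
  Sp. viridis: 0.13 × 0.08 = 0.0104
  Sp. nigra: 0.29 × 0.244 = 0.07076
Normalizing constant = 0.11336.
P(Sp. rubra | banded) = 0.0072/0.11336 ≈ 0.064
P(Sp. lutea | banded) = 0.025/0.11336 ≈ 0.221
P(Sp. viridis | banded) = 0.0104/0.11336 ≈ 0.092
P(Sp. nigra | banded) = 0.07076/0.11336 ≈ 0.624

Sp. rubra 0.064, Sp. lutea 0.221, Sp. viridis 0.092, Sp. nigra 0.624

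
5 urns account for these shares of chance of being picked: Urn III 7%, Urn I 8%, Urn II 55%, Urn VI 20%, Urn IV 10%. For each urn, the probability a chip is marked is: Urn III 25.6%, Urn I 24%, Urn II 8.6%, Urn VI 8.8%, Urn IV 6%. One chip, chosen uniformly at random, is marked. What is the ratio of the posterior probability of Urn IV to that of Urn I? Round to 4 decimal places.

Prior × likelihood for each hypothesis:
  Urn III: 0.07 × 0.256 = 0.01792
  Urn I: 0.08 × 0.24 = 0.0192
  Urn II: 0.55 × 0.086 = 0.0473
  Urn VI: 0.2 × 0.088 = 0.0176
  Urn IV: 0.1 × 0.06 = 0.006
Sum = 0.10802.
The ratio is 0.006 / 0.0192 (the normalizer cancels) = 0.3125.

0.3125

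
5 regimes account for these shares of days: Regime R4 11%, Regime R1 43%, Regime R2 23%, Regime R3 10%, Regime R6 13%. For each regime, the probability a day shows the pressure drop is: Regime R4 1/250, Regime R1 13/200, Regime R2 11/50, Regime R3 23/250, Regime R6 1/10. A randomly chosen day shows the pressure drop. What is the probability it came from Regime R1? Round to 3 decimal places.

Prior × likelihood for each hypothesis:
  Regime R4: 0.11 × 0.004 = 0.00044
  Regime R1: 0.43 × 0.065 = 0.02795
  Regime R2: 0.23 × 0.22 = 0.0506
  Regime R3: 0.1 × 0.092 = 0.0092
  Regime R6: 0.13 × 0.1 = 0.013
Sum = 0.10119.
P(Regime R1 | evidence) = 0.02795 / 0.10119 ≈ 0.276.

0.276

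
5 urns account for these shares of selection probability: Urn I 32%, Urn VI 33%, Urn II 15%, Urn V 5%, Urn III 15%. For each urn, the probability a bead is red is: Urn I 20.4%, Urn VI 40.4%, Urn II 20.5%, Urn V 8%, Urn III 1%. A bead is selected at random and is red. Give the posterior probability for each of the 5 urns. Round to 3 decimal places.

Compute prior × likelihood for every hypothesis:
  Urn I: 0.32 × 0.204 = 0.06528
  Urn VI: 0.33 × 0.404 = 0.13332
  Urn II: 0.15 × 0.205 = 0.03075
  Urn V: 0.05 × 0.08 = 0.004
  Urn III: 0.15 × 0.01 = 0.0015
Normalizing constant = 0.23485.
P(Urn I | red) = 0.06528/0.23485 ≈ 0.278
P(Urn VI | red) = 0.13332/0.23485 ≈ 0.568
P(Urn II | red) = 0.03075/0.23485 ≈ 0.131
P(Urn V | red) = 0.004/0.23485 ≈ 0.017
P(Urn III | red) = 0.0015/0.23485 ≈ 0.006
(Check: 0.278+0.568+0.131+0.017+0.006 = 1.000.)

Urn I 0.278, Urn VI 0.568, Urn II 0.131, Urn V 0.017, Urn III 0.006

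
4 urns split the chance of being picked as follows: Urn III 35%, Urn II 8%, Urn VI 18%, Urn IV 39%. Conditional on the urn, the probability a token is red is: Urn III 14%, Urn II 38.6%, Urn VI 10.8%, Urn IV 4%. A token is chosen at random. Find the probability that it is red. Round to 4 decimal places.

0.1149

Compute prior × likelihood for every hypothesis:
  Urn III: 0.35 × 0.14 = 0.049
  Urn II: 0.08 × 0.386 = 0.03088
  Urn VI: 0.18 × 0.108 = 0.01944
  Urn IV: 0.39 × 0.04 = 0.0156
P(red) = 0.049 + 0.03088 + 0.01944 + 0.0156 = 0.11492 → 0.1149.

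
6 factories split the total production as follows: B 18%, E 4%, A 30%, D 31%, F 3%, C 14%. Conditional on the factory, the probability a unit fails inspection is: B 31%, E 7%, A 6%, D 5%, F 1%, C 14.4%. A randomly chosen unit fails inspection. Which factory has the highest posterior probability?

B

Compute prior × likelihood for every hypothesis:
  B: 0.18 × 0.31 = 0.0558
  E: 0.04 × 0.07 = 0.0028
  A: 0.3 × 0.06 = 0.018
  D: 0.31 × 0.05 = 0.0155
  F: 0.03 × 0.01 = 0.0003
  C: 0.14 × 0.144 = 0.02016
Sum = 0.11256.
Largest term belongs to B, so B is most probable.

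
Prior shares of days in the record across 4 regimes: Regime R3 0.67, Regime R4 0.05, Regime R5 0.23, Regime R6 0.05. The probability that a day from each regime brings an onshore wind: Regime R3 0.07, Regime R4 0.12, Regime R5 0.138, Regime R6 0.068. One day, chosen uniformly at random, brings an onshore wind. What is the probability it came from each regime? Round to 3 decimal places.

Regime R3 0.533, Regime R4 0.068, Regime R5 0.361, Regime R6 0.039

Unnormalized posteriors (prior × likelihood):
  Regime R3: 0.67 × 0.07 = 0.0469
  Regime R4: 0.05 × 0.12 = 0.006
  Regime R5: 0.23 × 0.138 = 0.03174
  Regime R6: 0.05 × 0.068 = 0.0034
Total = 0.08804.
P(Regime R3 | onshore) = 0.0469/0.08804 ≈ 0.533
P(Regime R4 | onshore) = 0.006/0.08804 ≈ 0.068
P(Regime R5 | onshore) = 0.03174/0.08804 ≈ 0.361
P(Regime R6 | onshore) = 0.0034/0.08804 ≈ 0.039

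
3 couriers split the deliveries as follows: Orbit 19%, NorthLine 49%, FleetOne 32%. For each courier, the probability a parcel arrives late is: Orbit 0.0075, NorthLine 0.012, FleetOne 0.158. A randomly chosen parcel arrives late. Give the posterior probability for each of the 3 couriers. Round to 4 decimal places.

By Bayes' rule, posterior ∝ prior × likelihood:
  Orbit: 0.19 × 0.0075 = 0.001425
  NorthLine: 0.49 × 0.012 = 0.00588
  FleetOne: 0.32 × 0.158 = 0.05056
Normalizing constant = 0.057865.
P(Orbit | late) = 0.001425/0.057865 ≈ 0.0246
P(NorthLine | late) = 0.00588/0.057865 ≈ 0.1016
P(FleetOne | late) = 0.05056/0.057865 ≈ 0.8738

Orbit 0.0246, NorthLine 0.1016, FleetOne 0.8738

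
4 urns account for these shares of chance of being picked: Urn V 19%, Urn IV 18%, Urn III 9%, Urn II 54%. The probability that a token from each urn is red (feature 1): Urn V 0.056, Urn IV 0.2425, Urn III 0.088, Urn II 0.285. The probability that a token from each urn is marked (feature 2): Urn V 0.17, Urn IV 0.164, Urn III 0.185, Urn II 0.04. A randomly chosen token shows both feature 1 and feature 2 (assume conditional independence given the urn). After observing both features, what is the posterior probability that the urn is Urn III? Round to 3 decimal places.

Unnormalized posteriors (prior × likelihood):
  Urn V: 0.19 × 0.056 × 0.17 = 0.0018088
  Urn IV: 0.18 × 0.2425 × 0.164 = 0.0071586
  Urn III: 0.09 × 0.088 × 0.185 = 0.0014652
  Urn II: 0.54 × 0.285 × 0.04 = 0.006156
Total = 0.0165886.
P(Urn III | evidence) = 0.0014652 / 0.0165886 ≈ 0.088.

0.088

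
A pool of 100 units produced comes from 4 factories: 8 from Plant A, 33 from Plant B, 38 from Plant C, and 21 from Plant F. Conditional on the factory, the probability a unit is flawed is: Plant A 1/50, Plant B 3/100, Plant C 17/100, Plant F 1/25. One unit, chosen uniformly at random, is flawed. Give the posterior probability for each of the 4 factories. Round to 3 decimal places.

Plant A 0.019, Plant B 0.117, Plant C 0.764, Plant F 0.099

Prior × likelihood for each hypothesis:
  Plant A: 0.08 × 0.02 = 0.0016
  Plant B: 0.33 × 0.03 = 0.0099
  Plant C: 0.38 × 0.17 = 0.0646
  Plant F: 0.21 × 0.04 = 0.0084
Sum = 0.0845.
P(Plant A | flawed) = 0.0016/0.0845 ≈ 0.019
P(Plant B | flawed) = 0.0099/0.0845 ≈ 0.117
P(Plant C | flawed) = 0.0646/0.0845 ≈ 0.764
P(Plant F | flawed) = 0.0084/0.0845 ≈ 0.099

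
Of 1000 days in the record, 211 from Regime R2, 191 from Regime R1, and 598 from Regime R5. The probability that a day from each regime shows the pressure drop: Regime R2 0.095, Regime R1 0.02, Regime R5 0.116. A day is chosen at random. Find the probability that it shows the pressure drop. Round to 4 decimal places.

0.0932

By Bayes' rule, posterior ∝ prior × likelihood:
  Regime R2: 0.211 × 0.095 = 0.020045
  Regime R1: 0.191 × 0.02 = 0.00382
  Regime R5: 0.598 × 0.116 = 0.069368
P(drop) = 0.020045 + 0.00382 + 0.069368 = 0.093233 → 0.0932.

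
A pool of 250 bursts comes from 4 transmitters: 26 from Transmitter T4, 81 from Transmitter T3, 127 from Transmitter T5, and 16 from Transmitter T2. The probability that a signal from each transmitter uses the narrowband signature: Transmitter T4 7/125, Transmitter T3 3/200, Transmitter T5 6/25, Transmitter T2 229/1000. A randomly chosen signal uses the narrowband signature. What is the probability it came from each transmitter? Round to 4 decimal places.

By Bayes' rule, posterior ∝ prior × likelihood:
  Transmitter T4: 0.104 × 0.056 = 0.005824
  Transmitter T3: 0.324 × 0.015 = 0.00486
  Transmitter T5: 0.508 × 0.24 = 0.12192
  Transmitter T2: 0.064 × 0.229 = 0.014656
Normalizing constant = 0.14726.
P(Transmitter T4 | narrowband) = 0.005824/0.14726 ≈ 0.0395
P(Transmitter T3 | narrowband) = 0.00486/0.14726 ≈ 0.0330
P(Transmitter T5 | narrowband) = 0.12192/0.14726 ≈ 0.8279
P(Transmitter T2 | narrowband) = 0.014656/0.14726 ≈ 0.0995
(Check: 0.0395+0.0330+0.8279+0.0995 = 0.9999.)

Transmitter T4 0.0395, Transmitter T3 0.0330, Transmitter T5 0.8279, Transmitter T2 0.0995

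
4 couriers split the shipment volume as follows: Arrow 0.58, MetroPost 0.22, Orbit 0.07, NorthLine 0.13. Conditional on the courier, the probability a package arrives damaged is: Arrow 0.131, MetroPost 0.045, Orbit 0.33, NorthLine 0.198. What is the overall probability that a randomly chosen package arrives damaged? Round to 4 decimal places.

0.1347

By Bayes' rule, posterior ∝ prior × likelihood:
  Arrow: 0.58 × 0.131 = 0.07598
  MetroPost: 0.22 × 0.045 = 0.0099
  Orbit: 0.07 × 0.33 = 0.0231
  NorthLine: 0.13 × 0.198 = 0.02574
P(damaged) = 0.07598 + 0.0099 + 0.0231 + 0.02574 = 0.13472 → 0.1347.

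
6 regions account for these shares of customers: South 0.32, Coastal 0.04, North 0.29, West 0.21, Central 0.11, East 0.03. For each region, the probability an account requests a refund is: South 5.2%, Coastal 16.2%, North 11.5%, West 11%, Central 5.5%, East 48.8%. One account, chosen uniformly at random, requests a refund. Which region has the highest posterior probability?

Unnormalized posteriors (prior × likelihood):
  South: 0.32 × 0.052 = 0.01664
  Coastal: 0.04 × 0.162 = 0.00648
  North: 0.29 × 0.115 = 0.03335
  West: 0.21 × 0.11 = 0.0231
  Central: 0.11 × 0.055 = 0.00605
  East: 0.03 × 0.488 = 0.01464
Total = 0.10026.
Largest term belongs to North, so North is most probable.

North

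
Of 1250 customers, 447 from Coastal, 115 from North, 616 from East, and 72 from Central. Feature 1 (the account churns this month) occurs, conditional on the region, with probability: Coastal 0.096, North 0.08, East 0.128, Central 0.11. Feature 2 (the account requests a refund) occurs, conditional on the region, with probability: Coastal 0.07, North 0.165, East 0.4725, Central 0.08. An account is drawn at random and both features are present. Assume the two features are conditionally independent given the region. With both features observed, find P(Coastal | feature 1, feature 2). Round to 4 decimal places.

0.0708

Compute prior × likelihood for every hypothesis:
  Coastal: 0.3576 × 0.096 × 0.07 = 0.002403072
  North: 0.092 × 0.08 × 0.165 = 0.0012144
  East: 0.4928 × 0.128 × 0.4725 = 0.029804544
  Central: 0.0576 × 0.11 × 0.08 = 0.00050688
Normalizing constant = 0.033928896.
P(Coastal | evidence) = 0.002403072 / 0.033928896 ≈ 0.0708.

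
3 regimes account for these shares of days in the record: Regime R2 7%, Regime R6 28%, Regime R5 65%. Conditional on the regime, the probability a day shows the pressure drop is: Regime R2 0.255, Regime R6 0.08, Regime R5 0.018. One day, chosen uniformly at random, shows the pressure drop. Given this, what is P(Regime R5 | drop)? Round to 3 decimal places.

0.225

Prior × likelihood for each hypothesis:
  Regime R2: 0.07 × 0.255 = 0.01785
  Regime R6: 0.28 × 0.08 = 0.0224
  Regime R5: 0.65 × 0.018 = 0.0117
Normalizing constant = 0.05195.
P(Regime R5 | evidence) = 0.0117 / 0.05195 ≈ 0.225.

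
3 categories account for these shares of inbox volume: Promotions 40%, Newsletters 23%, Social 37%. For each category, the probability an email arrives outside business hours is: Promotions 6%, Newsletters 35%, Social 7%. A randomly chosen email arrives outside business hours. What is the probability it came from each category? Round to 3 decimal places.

Promotions 0.184, Newsletters 0.617, Social 0.199

Unnormalized posteriors (prior × likelihood):
  Promotions: 0.4 × 0.06 = 0.024
  Newsletters: 0.23 × 0.35 = 0.0805
  Social: 0.37 × 0.07 = 0.0259
Normalizing constant = 0.1304.
P(Promotions | off-hours) = 0.024/0.1304 ≈ 0.184
P(Newsletters | off-hours) = 0.0805/0.1304 ≈ 0.617
P(Social | off-hours) = 0.0259/0.1304 ≈ 0.199
(Check: 0.184+0.617+0.199 = 1.000.)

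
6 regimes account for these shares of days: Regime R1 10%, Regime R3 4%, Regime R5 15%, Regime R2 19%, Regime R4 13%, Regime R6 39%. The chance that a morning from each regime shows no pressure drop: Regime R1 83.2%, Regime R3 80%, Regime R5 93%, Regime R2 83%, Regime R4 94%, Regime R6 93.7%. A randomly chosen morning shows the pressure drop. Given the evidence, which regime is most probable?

Taking complements, P(drop | each) = Regime R1 0.168, Regime R3 0.2, Regime R5 0.07, Regime R2 0.17, Regime R4 0.06, Regime R6 0.063.
Compute prior × likelihood for every hypothesis:
  Regime R1: 0.1 × 0.168 = 0.0168
  Regime R3: 0.04 × 0.2 = 0.008
  Regime R5: 0.15 × 0.07 = 0.0105
  Regime R2: 0.19 × 0.17 = 0.0323
  Regime R4: 0.13 × 0.06 = 0.0078
  Regime R6: 0.39 × 0.063 = 0.02457
Sum = 0.09997.
Largest term belongs to Regime R2, so Regime R2 is most probable.

Regime R2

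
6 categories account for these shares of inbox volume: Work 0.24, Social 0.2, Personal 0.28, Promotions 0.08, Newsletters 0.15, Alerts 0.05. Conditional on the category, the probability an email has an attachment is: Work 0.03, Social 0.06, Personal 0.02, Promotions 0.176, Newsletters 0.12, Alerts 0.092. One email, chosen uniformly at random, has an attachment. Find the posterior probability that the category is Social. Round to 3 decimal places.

0.195

By Bayes' rule, posterior ∝ prior × likelihood:
  Work: 0.24 × 0.03 = 0.0072
  Social: 0.2 × 0.06 = 0.012
  Personal: 0.28 × 0.02 = 0.0056
  Promotions: 0.08 × 0.176 = 0.01408
  Newsletters: 0.15 × 0.12 = 0.018
  Alerts: 0.05 × 0.092 = 0.0046
Sum = 0.06148.
P(Social | evidence) = 0.012 / 0.06148 ≈ 0.195.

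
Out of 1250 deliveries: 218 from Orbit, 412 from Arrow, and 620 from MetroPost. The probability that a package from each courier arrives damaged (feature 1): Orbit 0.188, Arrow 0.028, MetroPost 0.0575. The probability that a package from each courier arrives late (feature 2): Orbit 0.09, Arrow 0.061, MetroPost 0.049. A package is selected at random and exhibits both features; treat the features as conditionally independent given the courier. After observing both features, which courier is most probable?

Orbit

By Bayes' rule, posterior ∝ prior × likelihood:
  Orbit: 0.1744 × 0.188 × 0.09 = 0.002950848
  Arrow: 0.3296 × 0.028 × 0.061 = 0.0005629568
  MetroPost: 0.496 × 0.0575 × 0.049 = 0.00139748
Sum = 0.0049112848.
Largest term belongs to Orbit, so Orbit is most probable.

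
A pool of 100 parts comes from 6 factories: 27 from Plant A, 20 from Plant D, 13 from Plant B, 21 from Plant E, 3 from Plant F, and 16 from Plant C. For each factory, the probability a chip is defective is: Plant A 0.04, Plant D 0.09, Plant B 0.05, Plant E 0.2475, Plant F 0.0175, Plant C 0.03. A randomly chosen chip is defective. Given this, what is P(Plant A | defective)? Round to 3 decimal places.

Compute prior × likelihood for every hypothesis:
  Plant A: 0.27 × 0.04 = 0.0108
  Plant D: 0.2 × 0.09 = 0.018
  Plant B: 0.13 × 0.05 = 0.0065
  Plant E: 0.21 × 0.2475 = 0.051975
  Plant F: 0.03 × 0.0175 = 0.000525
  Plant C: 0.16 × 0.03 = 0.0048
Normalizing constant = 0.0926.
P(Plant A | evidence) = 0.0108 / 0.0926 ≈ 0.117.

0.117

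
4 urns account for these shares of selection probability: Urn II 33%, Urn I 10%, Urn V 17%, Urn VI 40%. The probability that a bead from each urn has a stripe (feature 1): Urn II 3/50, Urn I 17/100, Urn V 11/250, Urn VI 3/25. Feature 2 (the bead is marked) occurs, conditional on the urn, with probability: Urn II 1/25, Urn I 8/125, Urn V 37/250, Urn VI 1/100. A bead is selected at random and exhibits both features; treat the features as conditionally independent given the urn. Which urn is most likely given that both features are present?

Urn V

Compute prior × likelihood for every hypothesis:
  Urn II: 0.33 × 0.06 × 0.04 = 0.000792
  Urn I: 0.1 × 0.17 × 0.064 = 0.001088
  Urn V: 0.17 × 0.044 × 0.148 = 0.00110704
  Urn VI: 0.4 × 0.12 × 0.01 = 0.00048
Normalizing constant = 0.00346704.
Largest term belongs to Urn V, so Urn V is most probable.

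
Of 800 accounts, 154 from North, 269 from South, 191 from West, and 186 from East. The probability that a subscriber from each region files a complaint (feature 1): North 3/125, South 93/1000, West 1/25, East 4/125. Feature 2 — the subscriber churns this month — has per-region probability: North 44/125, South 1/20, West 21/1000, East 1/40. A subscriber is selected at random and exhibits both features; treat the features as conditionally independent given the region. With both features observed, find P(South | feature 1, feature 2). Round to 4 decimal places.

Compute prior × likelihood for every hypothesis:
  North: 0.1925 × 0.024 × 0.352 = 0.00162624
  South: 0.33625 × 0.093 × 0.05 = 0.0015635625
  West: 0.23875 × 0.04 × 0.021 = 0.00020055
  East: 0.2325 × 0.032 × 0.025 = 0.000186
Total = 0.0035763525.
P(South | evidence) = 0.0015635625 / 0.0035763525 ≈ 0.4372.

0.4372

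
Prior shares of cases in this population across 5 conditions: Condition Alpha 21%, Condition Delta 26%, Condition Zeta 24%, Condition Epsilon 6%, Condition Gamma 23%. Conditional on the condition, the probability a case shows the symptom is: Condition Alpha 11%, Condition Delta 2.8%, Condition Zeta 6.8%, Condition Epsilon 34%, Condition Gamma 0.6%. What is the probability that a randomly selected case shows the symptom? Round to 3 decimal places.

Compute prior × likelihood for every hypothesis:
  Condition Alpha: 0.21 × 0.11 = 0.0231
  Condition Delta: 0.26 × 0.028 = 0.00728
  Condition Zeta: 0.24 × 0.068 = 0.01632
  Condition Epsilon: 0.06 × 0.34 = 0.0204
  Condition Gamma: 0.23 × 0.006 = 0.00138
P(symptomatic) = 0.0231 + 0.00728 + 0.01632 + 0.0204 + 0.00138 = 0.06848 → 0.068.

0.068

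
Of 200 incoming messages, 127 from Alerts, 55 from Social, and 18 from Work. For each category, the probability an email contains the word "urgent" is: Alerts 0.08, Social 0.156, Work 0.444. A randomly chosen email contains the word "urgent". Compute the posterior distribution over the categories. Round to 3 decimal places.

Alerts 0.380, Social 0.321, Work 0.299

Compute prior × likelihood for every hypothesis:
  Alerts: 0.635 × 0.08 = 0.0508
  Social: 0.275 × 0.156 = 0.0429
  Work: 0.09 × 0.444 = 0.03996
Sum = 0.13366.
P(Alerts | urgent-flag) = 0.0508/0.13366 ≈ 0.380
P(Social | urgent-flag) = 0.0429/0.13366 ≈ 0.321
P(Work | urgent-flag) = 0.03996/0.13366 ≈ 0.299
(Check: 0.380+0.321+0.299 = 1.000.)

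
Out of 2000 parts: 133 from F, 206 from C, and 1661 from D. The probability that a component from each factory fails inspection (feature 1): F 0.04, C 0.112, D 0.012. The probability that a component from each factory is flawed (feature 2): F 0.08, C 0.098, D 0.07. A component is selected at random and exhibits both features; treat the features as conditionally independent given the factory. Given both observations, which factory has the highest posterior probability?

By Bayes' rule, posterior ∝ prior × likelihood:
  F: 0.0665 × 0.04 × 0.08 = 0.0002128
  C: 0.103 × 0.112 × 0.098 = 0.001130528
  D: 0.8305 × 0.012 × 0.07 = 0.00069762
Normalizing constant = 0.002040948.
Largest term belongs to C, so C is most probable.

C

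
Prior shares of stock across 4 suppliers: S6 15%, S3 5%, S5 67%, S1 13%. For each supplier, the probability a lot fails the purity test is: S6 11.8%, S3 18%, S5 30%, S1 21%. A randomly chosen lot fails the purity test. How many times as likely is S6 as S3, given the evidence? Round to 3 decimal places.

Prior × likelihood for each hypothesis:
  S6: 0.15 × 0.118 = 0.0177
  S3: 0.05 × 0.18 = 0.009
  S5: 0.67 × 0.3 = 0.201
  S1: 0.13 × 0.21 = 0.0273
Sum = 0.255.
The ratio is 0.0177 / 0.009 (the normalizer cancels) = 1.967.

1.967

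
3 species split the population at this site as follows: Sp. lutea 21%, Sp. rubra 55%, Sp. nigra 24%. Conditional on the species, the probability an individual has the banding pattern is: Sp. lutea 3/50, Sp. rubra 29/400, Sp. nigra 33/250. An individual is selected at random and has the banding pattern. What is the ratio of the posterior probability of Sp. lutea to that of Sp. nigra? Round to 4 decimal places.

0.3977

Compute prior × likelihood for every hypothesis:
  Sp. lutea: 0.21 × 0.06 = 0.0126
  Sp. rubra: 0.55 × 0.0725 = 0.039875
  Sp. nigra: 0.24 × 0.132 = 0.03168
Total = 0.084155.
The ratio is 0.0126 / 0.03168 (the normalizer cancels) = 0.3977.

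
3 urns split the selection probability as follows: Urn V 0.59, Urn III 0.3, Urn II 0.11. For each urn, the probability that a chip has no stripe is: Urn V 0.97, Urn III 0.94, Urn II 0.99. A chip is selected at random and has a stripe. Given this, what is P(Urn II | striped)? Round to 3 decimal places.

0.030

Taking complements, P(striped | each) = Urn V 0.03, Urn III 0.06, Urn II 0.01.
Unnormalized posteriors (prior × likelihood):
  Urn V: 0.59 × 0.03 = 0.0177
  Urn III: 0.3 × 0.06 = 0.018
  Urn II: 0.11 × 0.01 = 0.0011
Normalizing constant = 0.0368.
P(Urn II | evidence) = 0.0011 / 0.0368 ≈ 0.030.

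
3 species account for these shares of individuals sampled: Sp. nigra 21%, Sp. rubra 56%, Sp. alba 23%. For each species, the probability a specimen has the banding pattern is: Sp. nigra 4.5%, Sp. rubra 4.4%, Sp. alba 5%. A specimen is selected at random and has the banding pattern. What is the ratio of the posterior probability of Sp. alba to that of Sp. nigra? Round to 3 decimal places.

1.217

Unnormalized posteriors (prior × likelihood):
  Sp. nigra: 0.21 × 0.045 = 0.00945
  Sp. rubra: 0.56 × 0.044 = 0.02464
  Sp. alba: 0.23 × 0.05 = 0.0115
Total = 0.04559.
The ratio is 0.0115 / 0.00945 (the normalizer cancels) = 1.217.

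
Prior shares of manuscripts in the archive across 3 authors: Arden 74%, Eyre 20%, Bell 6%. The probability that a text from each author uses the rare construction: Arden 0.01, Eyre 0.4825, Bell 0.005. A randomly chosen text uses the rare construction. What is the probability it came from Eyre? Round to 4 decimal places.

Compute prior × likelihood for every hypothesis:
  Arden: 0.74 × 0.01 = 0.0074
  Eyre: 0.2 × 0.4825 = 0.0965
  Bell: 0.06 × 0.005 = 0.0003
Total = 0.1042.
P(Eyre | evidence) = 0.0965 / 0.1042 ≈ 0.9261.

0.9261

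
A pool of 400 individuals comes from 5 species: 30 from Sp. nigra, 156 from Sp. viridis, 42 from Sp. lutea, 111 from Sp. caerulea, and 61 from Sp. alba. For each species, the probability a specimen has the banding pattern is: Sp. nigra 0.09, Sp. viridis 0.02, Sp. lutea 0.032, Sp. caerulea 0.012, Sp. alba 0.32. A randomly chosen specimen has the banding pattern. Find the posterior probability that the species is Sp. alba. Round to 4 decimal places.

Compute prior × likelihood for every hypothesis:
  Sp. nigra: 0.075 × 0.09 = 0.00675
  Sp. viridis: 0.39 × 0.02 = 0.0078
  Sp. lutea: 0.105 × 0.032 = 0.00336
  Sp. caerulea: 0.2775 × 0.012 = 0.00333
  Sp. alba: 0.1525 × 0.32 = 0.0488
Normalizing constant = 0.07004.
P(Sp. alba | evidence) = 0.0488 / 0.07004 ≈ 0.6967.

0.6967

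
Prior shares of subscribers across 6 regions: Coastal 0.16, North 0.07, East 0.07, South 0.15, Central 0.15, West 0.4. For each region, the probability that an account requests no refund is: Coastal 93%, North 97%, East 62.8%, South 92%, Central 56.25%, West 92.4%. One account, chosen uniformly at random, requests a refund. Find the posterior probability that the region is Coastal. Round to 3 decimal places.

0.076

Taking complements, P(refund | each) = Coastal 0.07, North 0.03, East 0.372, South 0.08, Central 0.4375, West 0.076.
By Bayes' rule, posterior ∝ prior × likelihood:
  Coastal: 0.16 × 0.07 = 0.0112
  North: 0.07 × 0.03 = 0.0021
  East: 0.07 × 0.372 = 0.02604
  South: 0.15 × 0.08 = 0.012
  Central: 0.15 × 0.4375 = 0.065625
  West: 0.4 × 0.076 = 0.0304
Normalizing constant = 0.147365.
P(Coastal | evidence) = 0.0112 / 0.147365 ≈ 0.076.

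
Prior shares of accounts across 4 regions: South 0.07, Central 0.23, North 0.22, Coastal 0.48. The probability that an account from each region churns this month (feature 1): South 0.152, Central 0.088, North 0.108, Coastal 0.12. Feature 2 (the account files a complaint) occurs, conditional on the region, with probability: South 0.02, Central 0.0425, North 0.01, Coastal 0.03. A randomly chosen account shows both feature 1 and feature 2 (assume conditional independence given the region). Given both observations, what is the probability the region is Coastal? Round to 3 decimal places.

0.569

Prior × likelihood for each hypothesis:
  South: 0.07 × 0.152 × 0.02 = 0.0002128
  Central: 0.23 × 0.088 × 0.0425 = 0.0008602
  North: 0.22 × 0.108 × 0.01 = 0.0002376
  Coastal: 0.48 × 0.12 × 0.03 = 0.001728
Sum = 0.0030386.
P(Coastal | evidence) = 0.001728 / 0.0030386 ≈ 0.569.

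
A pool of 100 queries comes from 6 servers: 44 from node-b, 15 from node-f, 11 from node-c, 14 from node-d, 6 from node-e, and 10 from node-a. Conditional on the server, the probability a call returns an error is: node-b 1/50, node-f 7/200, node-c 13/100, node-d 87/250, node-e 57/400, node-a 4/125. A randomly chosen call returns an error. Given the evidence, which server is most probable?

node-d

Prior × likelihood for each hypothesis:
  node-b: 0.44 × 0.02 = 0.0088
  node-f: 0.15 × 0.035 = 0.00525
  node-c: 0.11 × 0.13 = 0.0143
  node-d: 0.14 × 0.348 = 0.04872
  node-e: 0.06 × 0.1425 = 0.00855
  node-a: 0.1 × 0.032 = 0.0032
Normalizing constant = 0.08882.
Largest term belongs to node-d, so node-d is most probable.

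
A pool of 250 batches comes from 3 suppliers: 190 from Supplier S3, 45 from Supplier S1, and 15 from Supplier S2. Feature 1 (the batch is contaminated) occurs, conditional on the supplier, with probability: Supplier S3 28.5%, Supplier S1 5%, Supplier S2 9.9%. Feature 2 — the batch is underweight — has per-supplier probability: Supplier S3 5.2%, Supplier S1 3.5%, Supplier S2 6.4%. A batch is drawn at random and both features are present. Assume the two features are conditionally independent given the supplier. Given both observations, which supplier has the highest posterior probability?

Compute prior × likelihood for every hypothesis:
  Supplier S3: 0.76 × 0.285 × 0.052 = 0.0112632
  Supplier S1: 0.18 × 0.05 × 0.035 = 0.000315
  Supplier S2: 0.06 × 0.099 × 0.064 = 0.00038016
Sum = 0.01195836.
Largest term belongs to Supplier S3, so Supplier S3 is most probable.

Supplier S3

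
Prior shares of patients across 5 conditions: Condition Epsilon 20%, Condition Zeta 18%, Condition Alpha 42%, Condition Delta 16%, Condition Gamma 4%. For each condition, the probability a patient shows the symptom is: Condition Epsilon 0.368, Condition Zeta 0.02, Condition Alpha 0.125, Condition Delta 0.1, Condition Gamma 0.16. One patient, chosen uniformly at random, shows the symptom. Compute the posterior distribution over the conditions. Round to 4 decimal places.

Condition Epsilon 0.4839, Condition Zeta 0.0237, Condition Alpha 0.3452, Condition Delta 0.1052, Condition Gamma 0.0421

Compute prior × likelihood for every hypothesis:
  Condition Epsilon: 0.2 × 0.368 = 0.0736
  Condition Zeta: 0.18 × 0.02 = 0.0036
  Condition Alpha: 0.42 × 0.125 = 0.0525
  Condition Delta: 0.16 × 0.1 = 0.016
  Condition Gamma: 0.04 × 0.16 = 0.0064
Sum = 0.1521.
P(Condition Epsilon | symptomatic) = 0.0736/0.1521 ≈ 0.4839
P(Condition Zeta | symptomatic) = 0.0036/0.1521 ≈ 0.0237
P(Condition Alpha | symptomatic) = 0.0525/0.1521 ≈ 0.3452
P(Condition Delta | symptomatic) = 0.016/0.1521 ≈ 0.1052
P(Condition Gamma | symptomatic) = 0.0064/0.1521 ≈ 0.0421
(Check: 0.4839+0.0237+0.3452+0.1052+0.0421 = 1.0001.)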